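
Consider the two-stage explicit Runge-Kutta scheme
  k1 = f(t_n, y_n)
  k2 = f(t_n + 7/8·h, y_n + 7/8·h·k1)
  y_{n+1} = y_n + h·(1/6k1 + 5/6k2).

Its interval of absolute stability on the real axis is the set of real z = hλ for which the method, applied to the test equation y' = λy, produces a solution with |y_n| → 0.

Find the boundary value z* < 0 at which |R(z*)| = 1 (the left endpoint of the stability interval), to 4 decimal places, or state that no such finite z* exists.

Test eqn y'=λy, z=hλ:
  k1=λy_n ⇒ h·k1=z·y_n;  k2=λ(1+7/8z)y_n ⇒ h·k2=z(1+7/8z)y_n
  y_{n+1}/y_n = 1 + 1/6z + 5/6z(1+7/8z) = 1 + z + 35/48z²
  R(z) = 1 + z + 35/48z².

Need |R(x)|<1, x<0.
x=-0.7: |R|=0.6573
R=1: x+35/48x²=0 ⇒ x=−48/35=-1.3714; min R=1−1/(4·35/48)=0.6571>−1
Confirm numerically:
  x=-0.977: |R|=0.71901 <1
  x=-0.864: |R|=0.68032 <1
  x=-0.619: |R|=0.66039 <1
  x=-0.561: |R|=0.66848 <1
  x=-1.912: |R|=1.75365 >1
  x=-1.566: |R|=1.22218 >1
Interval (-1.3714, 0).

left endpoint -1.3714.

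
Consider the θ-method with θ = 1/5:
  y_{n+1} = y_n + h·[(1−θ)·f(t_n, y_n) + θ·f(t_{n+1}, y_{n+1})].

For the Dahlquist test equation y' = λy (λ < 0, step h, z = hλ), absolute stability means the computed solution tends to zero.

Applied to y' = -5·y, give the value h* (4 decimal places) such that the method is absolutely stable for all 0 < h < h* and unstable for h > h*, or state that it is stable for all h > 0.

On y'=λy, z=hλ:
  y_{n+1} = y_n + z·[4/5·y_n + 1/5·y_{n+1}] ⇒ (1 − 1/5z)y_{n+1} = (1 + 4/5z)y_n
  R(z) = (1 + 4/5z)/(1 − 1/5z).

Boundary: |R(x)|=1, x<0.
x=-0.63: |R|=0.4405
R=−1: 1+4/5x = −1+1/5x ⇒ -3/5x=2 ⇒ x=2/(-3/5)=-3.3333
Confirm numerically:
  x=-3.048: |R|=0.89364 <1
  x=-2.033: |R|=0.44533 <1
  x=-1.513: |R|=0.16152 <1
  x=-3.609: |R|=1.09606 >1
  x=-3.599: |R|=1.09269 >1
  x=-3.508: |R|=1.06159 >1
Interval (-3.3333, 0).

(-3.3333,0); λ=-5 ⇒ h* = (10/3)/5 = 0.6667.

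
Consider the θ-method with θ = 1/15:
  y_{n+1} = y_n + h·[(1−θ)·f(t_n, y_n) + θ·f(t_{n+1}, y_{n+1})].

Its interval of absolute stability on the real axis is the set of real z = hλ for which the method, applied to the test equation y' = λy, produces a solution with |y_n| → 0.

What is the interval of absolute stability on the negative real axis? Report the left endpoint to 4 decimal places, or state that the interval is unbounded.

Test eqn y'=λy, z=hλ:
  y_{n+1} = y_n + z·[14/15·y_n + 1/15·y_{n+1}] ⇒ (1 − 1/15z)y_{n+1} = (1 + 14/15z)y_n
  R(z) = (1 + 14/15z)/(1 − 1/15z).

Find x<0 with |R(x)|<1.
x=-0.79: |R|=0.2495
R=−1: 1+14/15x = −1+1/15x ⇒ -13/15x=2 ⇒ x=2/(-13/15)=-2.3077
Confirm numerically:
  x=-2.087: |R|=0.83209 <1
  x=-1.408: |R|=0.28718 <1
  x=-1.314: |R|=0.20816 <1
  x=-1.207: |R|=0.11711 <1
  x=-2.579: |R|=1.20064 >1
  x=-2.569: |R|=1.19335 >1
  x=-2.445: |R|=1.10232 >1
Interval (-2.3077, 0).

z∈(-2.3077,0).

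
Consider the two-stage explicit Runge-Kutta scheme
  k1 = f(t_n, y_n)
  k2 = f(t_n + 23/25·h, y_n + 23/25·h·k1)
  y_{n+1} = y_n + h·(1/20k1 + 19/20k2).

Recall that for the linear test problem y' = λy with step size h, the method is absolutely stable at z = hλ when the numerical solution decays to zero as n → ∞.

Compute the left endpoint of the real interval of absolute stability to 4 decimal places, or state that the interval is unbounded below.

left endpoint -1.1442.

Test eqn y'=λy, z=hλ:
  k1=λy_n ⇒ h·k1=z·y_n;  k2=λ(1+23/25z)y_n ⇒ h·k2=z(1+23/25z)y_n
  y_{n+1}/y_n = 1 + 1/20z + 19/20z(1+23/25z) = 1 + z + 437/500z²
  so R(z) = 1 + z + 437/500z².

Solve |R(x)|<1 on ℝ⁻.
x=-1.58: |R|=1.6019
R=1: x+437/500x²=0 ⇒ x=−500/437=-1.1442; min R=1−1/(4·437/500)=0.7140>−1
Confirm numerically:
  x=-1.025: |R|=0.89325 <1
  x=-0.969: |R|=0.85165 <1
  x=-0.766: |R|=0.74682 <1
  x=-1.516: |R|=1.49268 >1
  x=-1.265: |R|=1.13360 >1
Interval (-1.1442, 0).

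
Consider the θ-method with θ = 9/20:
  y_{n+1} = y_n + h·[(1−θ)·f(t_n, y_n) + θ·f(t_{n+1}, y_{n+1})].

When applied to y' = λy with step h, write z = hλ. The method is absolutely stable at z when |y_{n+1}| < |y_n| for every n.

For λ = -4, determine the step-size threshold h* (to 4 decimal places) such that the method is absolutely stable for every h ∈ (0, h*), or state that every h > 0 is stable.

(-20.0000,0); λ=-4 ⇒ h* = (20)/4 = 5.0000.

On y'=λy, z=hλ:
  y_{n+1} = y_n + z·[11/20·y_n + 9/20·y_{n+1}] ⇒ (1 − 9/20z)y_{n+1} = (1 + 11/20z)y_n
  Hence R(z) = (1 + 11/20z)/(1 − 9/20z).

Need |R(x)|<1, x<0.
x=-1.16: |R|=0.2378
R=−1: 1+11/20x = −1+9/20x ⇒ -1/10x=2 ⇒ x=2/(-1/10)=-20.0000
Confirm numerically:
  x=-18.478: |R|=0.98366 <1
  x=-14.005: |R|=0.91790 <1
  x=-12.699: |R|=0.89127 <1
  x=-8.715: |R|=0.77071 <1
  x=-20.397: |R|=1.00390 >1
  x=-20.379: |R|=1.00373 >1
  x=-20.131: |R|=1.00130 >1
So |R|<1 on (-20.0000, 0).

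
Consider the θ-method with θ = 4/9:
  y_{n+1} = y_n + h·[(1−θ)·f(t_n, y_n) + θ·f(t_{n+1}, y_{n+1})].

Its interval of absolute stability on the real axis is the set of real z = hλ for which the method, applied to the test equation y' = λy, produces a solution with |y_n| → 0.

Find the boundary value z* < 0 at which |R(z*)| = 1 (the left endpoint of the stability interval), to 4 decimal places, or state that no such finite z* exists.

left endpoint -18.0000.

Test eqn y'=λy, z=hλ:
  y_{n+1} = y_n + z·[5/9·y_n + 4/9·y_{n+1}] ⇒ (1 − 4/9z)y_{n+1} = (1 + 5/9z)y_n
  Hence R(z) = (1 + 5/9z)/(1 − 4/9z).

Boundary: |R(x)|=1, x<0.
x=-1.42: |R|=0.1294
R=−1: 1+5/9x = −1+4/9x ⇒ -1/9x=2 ⇒ x=2/(-1/9)=-18.0000
Confirm numerically:
  x=-17.807: |R|=0.99759 <1
  x=-15.120: |R|=0.95855 <1
  x=-14.581: |R|=0.94922 <1
  x=-18.579: |R|=1.00695 >1
  x=-18.534: |R|=1.00642 >1
  x=-18.407: |R|=1.00493 >1
Stable set (-18.0000, 0).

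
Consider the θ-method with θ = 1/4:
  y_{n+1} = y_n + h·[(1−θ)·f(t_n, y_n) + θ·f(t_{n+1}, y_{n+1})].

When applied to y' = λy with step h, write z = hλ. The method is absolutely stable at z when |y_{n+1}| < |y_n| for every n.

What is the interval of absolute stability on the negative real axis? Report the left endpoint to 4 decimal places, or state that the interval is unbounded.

On y'=λy, z=hλ:
  y_{n+1} = y_n + z·[3/4·y_n + 1/4·y_{n+1}] ⇒ (1 − 1/4z)y_{n+1} = (1 + 3/4z)y_n
  Hence R(z) = (1 + 3/4z)/(1 − 1/4z).

Solve |R(x)|<1 on ℝ⁻.
x=-1.22: |R|=0.0651
R=−1: 1+3/4x = −1+1/4x ⇒ -1/2x=2 ⇒ x=2/(-1/2)=-4.0000
Confirm numerically:
  x=-3.917: |R|=0.97903 <1
  x=-3.679: |R|=0.91640 <1
  x=-3.665: |R|=0.91259 <1
  x=-1.757: |R|=0.22077 <1
  x=-4.245: |R|=1.05943 >1
  x=-4.077: |R|=1.01907 >1
So |R|<1 on (-4.0000, 0).

(-4.0000, 0).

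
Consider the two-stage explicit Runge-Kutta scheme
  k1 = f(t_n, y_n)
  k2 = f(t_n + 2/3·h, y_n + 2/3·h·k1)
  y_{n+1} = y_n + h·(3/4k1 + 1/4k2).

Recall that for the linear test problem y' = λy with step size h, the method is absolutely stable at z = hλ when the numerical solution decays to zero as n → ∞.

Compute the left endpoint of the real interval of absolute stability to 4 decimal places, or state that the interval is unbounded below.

left endpoint -6.0000.

Set f=λy, z=hλ:
  k1=λy_n ⇒ h·k1=z·y_n;  k2=λ(1+2/3z)y_n ⇒ h·k2=z(1+2/3z)y_n
  y_{n+1}/y_n = 1 + 3/4z + 1/4z(1+2/3z) = 1 + z + 1/6z²
  so R(z) = 1 + z + 1/6z².

Boundary: |R(x)|=1, x<0.
x=-0.74: |R|=0.3513
R=1: x+1/6x²=0 ⇒ x=−6=-6.0000; min R=1−1/(4·1/6)=-0.5000>−1
Confirm numerically:
  x=-4.089: |R|=0.30235 <1
  x=-4.060: |R|=0.31273 <1
  x=-3.548: |R|=0.44995 <1
  x=-6.510: |R|=1.55335 >1
  x=-6.405: |R|=1.43234 >1
  x=-6.130: |R|=1.13282 >1
Interval (-6.0000, 0).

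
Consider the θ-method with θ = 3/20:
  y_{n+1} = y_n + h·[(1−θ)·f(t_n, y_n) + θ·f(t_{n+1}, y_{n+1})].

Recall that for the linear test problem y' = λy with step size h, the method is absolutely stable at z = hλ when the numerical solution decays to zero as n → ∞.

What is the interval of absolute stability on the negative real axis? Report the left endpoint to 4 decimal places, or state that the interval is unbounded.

With y'=λy (z=hλ):
  y_{n+1} = y_n + z·[17/20·y_n + 3/20·y_{n+1}] ⇒ (1 − 3/20z)y_{n+1} = (1 + 17/20z)y_n
  so R(z) = (1 + 17/20z)/(1 − 3/20z).

Solve |R(x)|<1 on ℝ⁻.
x=-1.6: |R|=0.2903
R=−1: 1+17/20x = −1+3/20x ⇒ -7/10x=2 ⇒ x=2/(-7/10)=-2.8571
Confirm numerically:
  x=-2.652: |R|=0.89727 <1
  x=-2.210: |R|=0.65978 <1
  x=-1.365: |R|=0.13302 <1
  x=-3.447: |R|=1.27217 >1
  x=-3.401: |R|=1.25209 >1
  x=-3.220: |R|=1.17127 >1
Interval (-2.8571, 0).

(-2.8571, 0).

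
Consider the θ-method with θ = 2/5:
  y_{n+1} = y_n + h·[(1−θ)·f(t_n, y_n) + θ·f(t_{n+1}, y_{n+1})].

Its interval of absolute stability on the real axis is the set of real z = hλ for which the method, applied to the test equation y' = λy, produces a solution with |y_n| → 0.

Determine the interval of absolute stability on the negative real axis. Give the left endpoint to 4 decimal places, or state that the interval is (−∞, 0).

Set f=λy, z=hλ:
  y_{n+1} = y_n + z·[3/5·y_n + 2/5·y_{n+1}] ⇒ (1 − 2/5z)y_{n+1} = (1 + 3/5z)y_n
  so R(z) = (1 + 3/5z)/(1 − 2/5z).

Need |R(x)|<1, x<0.
x=-0.77: |R|=0.4113
R=−1: 1+3/5x = −1+2/5x ⇒ -1/5x=2 ⇒ x=2/(-1/5)=-10.0000
Confirm numerically:
  x=-8.360: |R|=0.92449 <1
  x=-7.229: |R|=0.85759 <1
  x=-4.628: |R|=0.62318 <1
  x=-10.545: |R|=1.02089 >1
  x=-10.194: |R|=1.00764 >1
  x=-10.029: |R|=1.00116 >1
So |R|<1 on (-10.0000, 0).

z∈(-10.0000,0).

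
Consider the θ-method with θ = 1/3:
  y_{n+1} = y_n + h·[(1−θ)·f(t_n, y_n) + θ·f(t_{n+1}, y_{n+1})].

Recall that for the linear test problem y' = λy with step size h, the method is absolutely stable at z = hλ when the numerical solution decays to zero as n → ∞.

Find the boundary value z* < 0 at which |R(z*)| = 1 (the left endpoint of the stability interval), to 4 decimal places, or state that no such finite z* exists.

Test eqn y'=λy, z=hλ:
  y_{n+1} = y_n + z·[2/3·y_n + 1/3·y_{n+1}] ⇒ (1 − 1/3z)y_{n+1} = (1 + 2/3z)y_n
  ⇒ R(z) = (1 + 2/3z)/(1 − 1/3z).

Solve |R(x)|<1 on ℝ⁻.
x=-1.42: |R|=0.0362
R=−1: 1+2/3x = −1+1/3x ⇒ -1/3x=2 ⇒ x=2/(-1/3)=-6.0000
Confirm numerically:
  x=-4.803: |R|=0.84660 <1
  x=-2.994: |R|=0.49850 <1
  x=-2.554: |R|=0.37955 <1
  x=-2.535: |R|=0.37398 <1
  x=-6.598: |R|=1.06230 >1
  x=-6.204: |R|=1.02216 >1
Interval (-6.0000, 0).

z* = -6.0000.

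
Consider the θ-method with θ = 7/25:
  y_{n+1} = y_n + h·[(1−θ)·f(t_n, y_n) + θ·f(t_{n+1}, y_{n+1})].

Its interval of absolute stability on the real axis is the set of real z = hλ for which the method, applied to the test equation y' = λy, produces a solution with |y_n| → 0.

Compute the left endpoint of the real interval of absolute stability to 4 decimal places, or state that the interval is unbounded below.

Test eqn y'=λy, z=hλ:
  y_{n+1} = y_n + z·[18/25·y_n + 7/25·y_{n+1}] ⇒ (1 − 7/25z)y_{n+1} = (1 + 18/25z)y_n
  R(z) = (1 + 18/25z)/(1 − 7/25z).

Solve |R(x)|<1 on ℝ⁻.
x=-1.35: |R|=0.0203
R=−1: 1+18/25x = −1+7/25x ⇒ -11/25x=2 ⇒ x=2/(-11/25)=-4.5455
Confirm numerically:
  x=-3.743: |R|=0.82760 <1
  x=-3.027: |R|=0.63838 <1
  x=-1.948: |R|=0.26048 <1
  x=-4.671: |R|=1.02394 >1
  x=-4.658: |R|=1.02149 >1
Interval (-4.5455, 0).

z* = -4.5455.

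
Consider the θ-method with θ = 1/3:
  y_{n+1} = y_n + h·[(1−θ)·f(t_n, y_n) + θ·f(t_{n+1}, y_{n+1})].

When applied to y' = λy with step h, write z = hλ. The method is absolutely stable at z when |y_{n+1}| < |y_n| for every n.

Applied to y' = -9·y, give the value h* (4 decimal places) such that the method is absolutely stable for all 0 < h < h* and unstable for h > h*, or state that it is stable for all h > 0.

(-6.0000,0); λ=-9 ⇒ h* = (6)/9 = 0.6667.

With y'=λy (z=hλ):
  y_{n+1} = y_n + z·[2/3·y_n + 1/3·y_{n+1}] ⇒ (1 − 1/3z)y_{n+1} = (1 + 2/3z)y_n
  so R(z) = (1 + 2/3z)/(1 − 1/3z).

Solve |R(x)|<1 on ℝ⁻.
x=-0.39: |R|=0.6549
R=−1: 1+2/3x = −1+1/3x ⇒ -1/3x=2 ⇒ x=2/(-1/3)=-6.0000
Confirm numerically:
  x=-4.362: |R|=0.77751 <1
  x=-4.035: |R|=0.72068 <1
  x=-3.906: |R|=0.69679 <1
  x=-2.694: |R|=0.41939 <1
  x=-6.582: |R|=1.06074 >1
  x=-6.222: |R|=1.02407 >1
  x=-6.133: |R|=1.01456 >1
Stable set (-6.0000, 0).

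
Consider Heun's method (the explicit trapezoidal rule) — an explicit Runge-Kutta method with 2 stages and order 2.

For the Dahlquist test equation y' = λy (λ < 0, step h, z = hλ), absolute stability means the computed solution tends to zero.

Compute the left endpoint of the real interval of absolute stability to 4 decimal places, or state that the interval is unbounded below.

Test eqn y'=λy, z=hλ:
  order 2, 2-stage ⇒ R(z)=1+z+z^2/2
  (e.g. R(-0.51)=0.62005, |R|=0.62005)

Solve |R(x)|<1 on ℝ⁻.
x=-0.51: |R|=0.6200
|R(-2.04)|=1.0408 |R(-1.82)|=0.8362 |R(-0.82)|=0.5162
Bisect:
  x_lo=-2.5479 |R|=1.6979  x_hi=-0.2572 |R|=0.7758
  mid=-1.40255 |R|=0.58102 →hi
  mid=-1.97520 |R|=0.97551 →hi
  mid=-2.26153 |R|=1.29573 →lo
  mid=-2.11837 |R|=1.12537 →lo
  mid=-2.04679 |R|=1.04788 →lo
  mid=-2.01100 |R|=1.01106 →lo
  mid=-1.99310 |R|=0.99312 →hi
  ...
  [-2.00009,-1.99995] ⇒ x*=-2.0000
Interval (-2.0000, 0).

z* = -2.0000.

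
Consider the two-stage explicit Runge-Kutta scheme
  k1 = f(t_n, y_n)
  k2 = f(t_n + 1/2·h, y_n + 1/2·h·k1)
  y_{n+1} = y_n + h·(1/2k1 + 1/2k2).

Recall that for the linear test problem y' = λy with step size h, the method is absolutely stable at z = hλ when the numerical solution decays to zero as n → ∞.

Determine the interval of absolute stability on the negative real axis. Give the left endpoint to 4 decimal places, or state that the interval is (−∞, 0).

Test eqn y'=λy, z=hλ:
  k1=λy_n ⇒ h·k1=z·y_n;  k2=λ(1+1/2z)y_n ⇒ h·k2=z(1+1/2z)y_n
  y_{n+1}/y_n = 1 + 1/2z + 1/2z(1+1/2z) = 1 + z + 1/4z²
  ⇒ R(z) = 1 + z + 1/4z².

Need |R(x)|<1, x<0.
x=-0.48: |R|=0.5776
R=1: x+1/4x²=0 ⇒ x=−4=-4.0000; min R=1−1/(4·1/4)=0.0000>−1
Confirm numerically:
  x=-3.830: |R|=0.83723 <1
  x=-3.152: |R|=0.33178 <1
  x=-2.166: |R|=0.00689 <1
  x=-4.190: |R|=1.19903 >1
  x=-4.118: |R|=1.12148 >1
  x=-4.048: |R|=1.04858 >1
Interval (-4.0000, 0).

z∈(-4.0000,0).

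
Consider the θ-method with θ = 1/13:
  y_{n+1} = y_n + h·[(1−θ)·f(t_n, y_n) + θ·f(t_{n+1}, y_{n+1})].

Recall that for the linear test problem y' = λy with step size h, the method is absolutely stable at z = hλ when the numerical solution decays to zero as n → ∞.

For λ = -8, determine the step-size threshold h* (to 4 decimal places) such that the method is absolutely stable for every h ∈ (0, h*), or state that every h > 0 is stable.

Set f=λy, z=hλ:
  y_{n+1} = y_n + z·[12/13·y_n + 1/13·y_{n+1}] ⇒ (1 − 1/13z)y_{n+1} = (1 + 12/13z)y_n
  so R(z) = (1 + 12/13z)/(1 − 1/13z).

Boundary: |R(x)|=1, x<0.
x=-1.24: |R|=0.1320
R=−1: 1+12/13x = −1+1/13x ⇒ -11/13x=2 ⇒ x=2/(-11/13)=-2.3636
Confirm numerically:
  x=-1.950: |R|=0.69565 <1
  x=-1.478: |R|=0.32712 <1
  x=-1.141: |R|=0.04894 <1
  x=-2.732: |R|=1.25756 >1
  x=-2.720: |R|=1.24936 >1
  x=-2.417: |R|=1.03807 >1
So |R|<1 on (-2.3636, 0).

(-2.3636,0); λ=-8 ⇒ h* = (26/11)/8 = 0.2955.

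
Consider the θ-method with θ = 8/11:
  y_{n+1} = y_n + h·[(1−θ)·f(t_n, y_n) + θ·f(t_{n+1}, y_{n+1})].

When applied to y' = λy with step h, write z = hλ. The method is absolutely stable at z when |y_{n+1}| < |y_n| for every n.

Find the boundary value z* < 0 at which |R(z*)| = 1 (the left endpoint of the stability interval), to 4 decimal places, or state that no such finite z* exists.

unbounded; (−∞, 0).

Test eqn y'=λy, z=hλ:
  y_{n+1} = y_n + z·[3/11·y_n + 8/11·y_{n+1}] ⇒ (1 − 8/11z)y_{n+1} = (1 + 3/11z)y_n
  Hence R(z) = (1 + 3/11z)/(1 − 8/11z).

Boundary: |R(x)|=1, x<0.
x=-0.41: |R|=0.6842
x=-2: |R|=0.1852
x=-10: |R|=0.2088
x=-100: |R|=0.3564
θ=8/11≥1/2 ⇒ |1+3/11x|<|1−8/11x| ∀x<0 ⇒ interval (−∞,0).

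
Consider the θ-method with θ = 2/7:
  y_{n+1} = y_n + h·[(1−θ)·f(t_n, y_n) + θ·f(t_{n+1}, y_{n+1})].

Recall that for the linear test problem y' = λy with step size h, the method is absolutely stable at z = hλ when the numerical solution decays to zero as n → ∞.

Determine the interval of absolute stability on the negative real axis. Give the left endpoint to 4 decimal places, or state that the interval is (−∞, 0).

On y'=λy, z=hλ:
  y_{n+1} = y_n + z·[5/7·y_n + 2/7·y_{n+1}] ⇒ (1 − 2/7z)y_{n+1} = (1 + 5/7z)y_n
  ⇒ R(z) = (1 + 5/7z)/(1 − 2/7z).

Boundary: |R(x)|=1, x<0.
x=-0.37: |R|=0.6654
R=−1: 1+5/7x = −1+2/7x ⇒ -3/7x=2 ⇒ x=2/(-3/7)=-4.6667
Confirm numerically:
  x=-3.704: |R|=0.79956 <1
  x=-2.750: |R|=0.54000 <1
  x=-2.522: |R|=0.46579 <1
  x=-5.236: |R|=1.09776 >1
  x=-4.879: |R|=1.03801 >1
So |R|<1 on (-4.6667, 0).

(-4.6667, 0).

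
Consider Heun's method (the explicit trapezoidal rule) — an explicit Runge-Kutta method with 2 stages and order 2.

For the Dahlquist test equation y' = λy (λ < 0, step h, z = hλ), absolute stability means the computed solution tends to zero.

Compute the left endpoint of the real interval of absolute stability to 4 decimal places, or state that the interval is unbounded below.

With y'=λy (z=hλ):
  order 2, 2-stage ⇒ R(z)=1+z+z^2/2
  (e.g. R(-1.28)=0.53920, |R|=0.53920)

Need |R(x)|<1, x<0.
x=-1.28: |R|=0.5392
|R(-2.38)|=1.4522 |R(-1.61)|=0.6861 |R(-0.87)|=0.5085
Bisect:
  x_lo=-2.6674 |R|=1.8901  x_hi=-0.3989 |R|=0.6807
  mid=-1.53313 |R|=0.64211 →hi
  mid=-2.10027 |R|=1.10530 →lo
  mid=-1.81670 |R|=0.83350 →hi
  mid=-1.95848 |R|=0.95935 →hi
  mid=-2.02938 |R|=1.02981 →lo
  mid=-1.99393 |R|=0.99395 →hi
  mid=-2.01165 |R|=1.01172 →lo
  ...
  [-2.00002,-1.99988] ⇒ x*=-2.0000
So |R|<1 on (-2.0000, 0).

z* = -2.0000.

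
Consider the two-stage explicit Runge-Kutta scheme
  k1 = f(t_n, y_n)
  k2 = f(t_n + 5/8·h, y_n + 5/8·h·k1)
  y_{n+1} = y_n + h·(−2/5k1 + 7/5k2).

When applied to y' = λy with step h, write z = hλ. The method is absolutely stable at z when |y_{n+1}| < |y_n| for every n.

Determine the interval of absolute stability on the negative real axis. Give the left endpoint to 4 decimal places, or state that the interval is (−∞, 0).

(-1.1429, 0).

Test eqn y'=λy, z=hλ:
  k1=λy_n ⇒ h·k1=z·y_n;  k2=λ(1+5/8z)y_n ⇒ h·k2=z(1+5/8z)y_n
  y_{n+1}/y_n = 1 − 2/5z + 7/5z(1+5/8z) = 1 + z + 7/8z²
  Hence R(z) = 1 + z + 7/8z².

Find x<0 with |R(x)|<1.
x=-1.45: |R|=1.3897
R=1: x+7/8x²=0 ⇒ x=−8/7=-1.1429; min R=1−1/(4·7/8)=0.7143>−1
Confirm numerically:
  x=-1.100: |R|=0.95875 <1
  x=-0.821: |R|=0.76879 <1
  x=-0.646: |R|=0.71915 <1
  x=-1.489: |R|=1.45098 >1
  x=-1.293: |R|=1.16987 >1
So |R|<1 on (-1.1429, 0).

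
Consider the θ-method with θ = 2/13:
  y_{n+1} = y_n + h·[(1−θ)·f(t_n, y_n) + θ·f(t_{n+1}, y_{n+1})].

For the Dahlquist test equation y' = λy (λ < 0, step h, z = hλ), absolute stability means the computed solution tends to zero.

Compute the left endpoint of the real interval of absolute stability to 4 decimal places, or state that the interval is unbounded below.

Set f=λy, z=hλ:
  y_{n+1} = y_n + z·[11/13·y_n + 2/13·y_{n+1}] ⇒ (1 − 2/13z)y_{n+1} = (1 + 11/13z)y_n
  so R(z) = (1 + 11/13z)/(1 − 2/13z).

Solve |R(x)|<1 on ℝ⁻.
x=-0.72: |R|=0.3518
R=−1: 1+11/13x = −1+2/13x ⇒ -9/13x=2 ⇒ x=2/(-9/13)=-2.8889
Confirm numerically:
  x=-2.853: |R|=0.98273 <1
  x=-2.689: |R|=0.90211 <1
  x=-1.316: |R|=0.09442 <1
  x=-3.372: |R|=1.22022 >1
  x=-3.107: |R|=1.10217 >1
  x=-2.984: |R|=1.04513 >1
Interval (-2.8889, 0).

z* = -2.8889.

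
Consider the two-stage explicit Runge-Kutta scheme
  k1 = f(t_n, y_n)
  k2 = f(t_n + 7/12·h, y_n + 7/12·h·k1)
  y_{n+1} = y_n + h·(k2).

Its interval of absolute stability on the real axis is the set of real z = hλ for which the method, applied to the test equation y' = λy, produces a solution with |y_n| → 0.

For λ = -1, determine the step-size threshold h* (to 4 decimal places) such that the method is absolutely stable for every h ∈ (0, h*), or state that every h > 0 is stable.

On y'=λy, z=hλ:
  k1=λy_n ⇒ h·k1=z·y_n;  k2=λ(1+7/12z)y_n ⇒ h·k2=z(1+7/12z)y_n
  y_{n+1}/y_n = 1 + z(1+7/12z) = 1 + z + 7/12z²
  so R(z) = 1 + z + 7/12z².

Find x<0 with |R(x)|<1.
x=-0.48: |R|=0.6544
R=1: x+7/12x²=0 ⇒ x=−12/7=-1.7143; min R=1−1/(4·7/12)=0.5714>−1
Confirm numerically:
  x=-1.530: |R|=0.83553 <1
  x=-1.523: |R|=0.83006 <1
  x=-1.001: |R|=0.58350 <1
  x=-0.737: |R|=0.57985 <1
  x=-2.302: |R|=1.78920 >1
  x=-1.795: |R|=1.08451 >1
Stable set (-1.7143, 0).

(-1.7143,0); λ=-1 ⇒ h* = (12/7)/1 = 1.7143.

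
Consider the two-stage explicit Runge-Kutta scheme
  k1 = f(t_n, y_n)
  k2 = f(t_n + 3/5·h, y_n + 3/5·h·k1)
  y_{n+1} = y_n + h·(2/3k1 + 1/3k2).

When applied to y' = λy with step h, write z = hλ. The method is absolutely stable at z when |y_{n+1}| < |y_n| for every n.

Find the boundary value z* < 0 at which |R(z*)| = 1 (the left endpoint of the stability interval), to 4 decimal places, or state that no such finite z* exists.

z* = -5.0000.

Set f=λy, z=hλ:
  k1=λy_n ⇒ h·k1=z·y_n;  k2=λ(1+3/5z)y_n ⇒ h·k2=z(1+3/5z)y_n
  y_{n+1}/y_n = 1 + 2/3z + 1/3z(1+3/5z) = 1 + z + 1/5z²
  Hence R(z) = 1 + z + 1/5z².

Boundary: |R(x)|=1, x<0.
x=-0.77: |R|=0.3486
R=1: x+1/5x²=0 ⇒ x=−5=-5.0000; min R=1−1/(4·1/5)=-0.2500>−1
Confirm numerically:
  x=-4.450: |R|=0.51050 <1
  x=-3.365: |R|=0.10035 <1
  x=-3.249: |R|=0.13780 <1
  x=-5.272: |R|=1.28680 >1
  x=-5.097: |R|=1.09888 >1
Stable set (-5.0000, 0).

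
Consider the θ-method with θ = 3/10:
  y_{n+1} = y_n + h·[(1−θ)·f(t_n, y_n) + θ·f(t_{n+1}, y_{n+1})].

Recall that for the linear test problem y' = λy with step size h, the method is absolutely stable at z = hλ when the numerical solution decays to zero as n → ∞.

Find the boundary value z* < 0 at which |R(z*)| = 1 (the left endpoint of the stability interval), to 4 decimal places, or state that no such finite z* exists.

Set f=λy, z=hλ:
  y_{n+1} = y_n + z·[7/10·y_n + 3/10·y_{n+1}] ⇒ (1 − 3/10z)y_{n+1} = (1 + 7/10z)y_n
  so R(z) = (1 + 7/10z)/(1 − 3/10z).

Find x<0 with |R(x)|<1.
x=-0.33: |R|=0.6997
R=−1: 1+7/10x = −1+3/10x ⇒ -2/5x=2 ⇒ x=2/(-2/5)=-5.0000
Confirm numerically:
  x=-4.902: |R|=0.98413 <1
  x=-4.507: |R|=0.91616 <1
  x=-4.269: |R|=0.87179 <1
  x=-2.902: |R|=0.55137 <1
  x=-5.244: |R|=1.03793 >1
  x=-5.222: |R|=1.03460 >1
  x=-5.142: |R|=1.02234 >1
So |R|<1 on (-5.0000, 0).

left endpoint -5.0000.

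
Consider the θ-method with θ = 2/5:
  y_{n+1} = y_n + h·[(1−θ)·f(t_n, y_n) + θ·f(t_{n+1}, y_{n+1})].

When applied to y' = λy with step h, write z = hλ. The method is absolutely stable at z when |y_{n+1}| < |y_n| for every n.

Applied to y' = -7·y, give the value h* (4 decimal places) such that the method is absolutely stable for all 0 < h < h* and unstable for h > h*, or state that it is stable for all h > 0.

On y'=λy, z=hλ:
  y_{n+1} = y_n + z·[3/5·y_n + 2/5·y_{n+1}] ⇒ (1 − 2/5z)y_{n+1} = (1 + 3/5z)y_n
  R(z) = (1 + 3/5z)/(1 − 2/5z).

Boundary: |R(x)|=1, x<0.
x=-0.94: |R|=0.3169
R=−1: 1+3/5x = −1+2/5x ⇒ -1/5x=2 ⇒ x=2/(-1/5)=-10.0000
Confirm numerically:
  x=-9.616: |R|=0.98415 <1
  x=-4.411: |R|=0.59564 <1
  x=-4.081: |R|=0.55030 <1
  x=-10.535: |R|=1.02052 >1
  x=-10.467: |R|=1.01801 >1
  x=-10.111: |R|=1.00440 >1
Interval (-10.0000, 0).

(-10.0000,0); λ=-7 ⇒ h* = (10)/7 = 1.4286.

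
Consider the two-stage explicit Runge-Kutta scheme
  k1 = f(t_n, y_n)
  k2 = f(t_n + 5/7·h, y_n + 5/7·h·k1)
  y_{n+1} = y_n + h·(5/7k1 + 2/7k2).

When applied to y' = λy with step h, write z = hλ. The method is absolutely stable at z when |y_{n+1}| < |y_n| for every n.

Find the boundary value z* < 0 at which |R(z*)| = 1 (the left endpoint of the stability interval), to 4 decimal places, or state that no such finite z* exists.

With y'=λy (z=hλ):
  k1=λy_n ⇒ h·k1=z·y_n;  k2=λ(1+5/7z)y_n ⇒ h·k2=z(1+5/7z)y_n
  y_{n+1}/y_n = 1 + 5/7z + 2/7z(1+5/7z) = 1 + z + 10/49z²
  ⇒ R(z) = 1 + z + 10/49z².

Need |R(x)|<1, x<0.
x=-0.52: |R|=0.5352
R=1: x+10/49x²=0 ⇒ x=−49/10=-4.9000; min R=1−1/(4·10/49)=-0.2250>−1
Confirm numerically:
  x=-3.872: |R|=0.18767 <1
  x=-3.505: |R|=0.00215 <1
  x=-2.447: |R|=0.22500 <1
  x=-5.377: |R|=1.52343 >1
  x=-5.347: |R|=1.48778 >1
  x=-5.153: |R|=1.26606 >1
Interval (-4.9000, 0).

z* = -4.9000.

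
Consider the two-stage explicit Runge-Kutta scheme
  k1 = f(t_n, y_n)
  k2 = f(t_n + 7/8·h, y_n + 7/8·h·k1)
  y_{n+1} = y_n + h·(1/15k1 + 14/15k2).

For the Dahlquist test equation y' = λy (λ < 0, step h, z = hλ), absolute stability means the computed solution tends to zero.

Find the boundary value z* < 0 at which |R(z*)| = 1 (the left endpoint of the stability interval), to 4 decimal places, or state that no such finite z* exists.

left endpoint -1.2245.

On y'=λy, z=hλ:
  k1=λy_n ⇒ h·k1=z·y_n;  k2=λ(1+7/8z)y_n ⇒ h·k2=z(1+7/8z)y_n
  y_{n+1}/y_n = 1 + 1/15z + 14/15z(1+7/8z) = 1 + z + 49/60z²
  R(z) = 1 + z + 49/60z².

Solve |R(x)|<1 on ℝ⁻.
x=-1.02: |R|=0.8297
R=1: x+49/60x²=0 ⇒ x=−60/49=-1.2245; min R=1−1/(4·49/60)=0.6939>−1
Confirm numerically:
  x=-1.155: |R|=0.93445 <1
  x=-1.084: |R|=0.87563 <1
  x=-1.030: |R|=0.83640 <1
  x=-1.711: |R|=1.67981 >1
  x=-1.512: |R|=1.35502 >1
  x=-1.500: |R|=1.33750 >1
Stable set (-1.2245, 0).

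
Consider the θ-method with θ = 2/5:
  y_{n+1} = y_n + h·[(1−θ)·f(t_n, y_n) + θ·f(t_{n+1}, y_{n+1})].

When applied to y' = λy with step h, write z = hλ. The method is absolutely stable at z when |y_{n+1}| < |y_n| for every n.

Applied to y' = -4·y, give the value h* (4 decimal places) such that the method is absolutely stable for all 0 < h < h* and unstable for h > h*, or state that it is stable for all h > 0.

(-10.0000,0); λ=-4 ⇒ h* = (10)/4 = 2.5000.

On y'=λy, z=hλ:
  y_{n+1} = y_n + z·[3/5·y_n + 2/5·y_{n+1}] ⇒ (1 − 2/5z)y_{n+1} = (1 + 3/5z)y_n
  R(z) = (1 + 3/5z)/(1 − 2/5z).

Solve |R(x)|<1 on ℝ⁻.
x=-0.51: |R|=0.5764
R=−1: 1+3/5x = −1+2/5x ⇒ -1/5x=2 ⇒ x=2/(-1/5)=-10.0000
Confirm numerically:
  x=-9.156: |R|=0.96380 <1
  x=-9.090: |R|=0.96074 <1
  x=-6.788: |R|=0.82709 <1
  x=-5.110: |R|=0.67871 <1
  x=-10.091: |R|=1.00361 >1
  x=-10.031: |R|=1.00124 >1
So |R|<1 on (-10.0000, 0).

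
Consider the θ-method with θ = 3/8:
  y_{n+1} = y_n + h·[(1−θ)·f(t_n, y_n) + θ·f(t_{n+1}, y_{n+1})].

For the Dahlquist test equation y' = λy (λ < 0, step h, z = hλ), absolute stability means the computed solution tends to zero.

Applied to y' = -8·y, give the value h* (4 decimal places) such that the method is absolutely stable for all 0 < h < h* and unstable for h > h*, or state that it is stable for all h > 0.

Set f=λy, z=hλ:
  y_{n+1} = y_n + z·[5/8·y_n + 3/8·y_{n+1}] ⇒ (1 − 3/8z)y_{n+1} = (1 + 5/8z)y_n
  so R(z) = (1 + 5/8z)/(1 − 3/8z).

Boundary: |R(x)|=1, x<0.
x=-1.54: |R|=0.0238
R=−1: 1+5/8x = −1+3/8x ⇒ -1/4x=2 ⇒ x=2/(-1/4)=-8.0000
Confirm numerically:
  x=-7.233: |R|=0.94835 <1
  x=-7.203: |R|=0.94617 <1
  x=-5.353: |R|=0.77996 <1
  x=-4.577: |R|=0.68497 <1
  x=-8.258: |R|=1.01574 >1
  x=-8.036: |R|=1.00224 >1
Interval (-8.0000, 0).

(-8.0000,0); λ=-8 ⇒ h* = (8)/8 = 1.0000.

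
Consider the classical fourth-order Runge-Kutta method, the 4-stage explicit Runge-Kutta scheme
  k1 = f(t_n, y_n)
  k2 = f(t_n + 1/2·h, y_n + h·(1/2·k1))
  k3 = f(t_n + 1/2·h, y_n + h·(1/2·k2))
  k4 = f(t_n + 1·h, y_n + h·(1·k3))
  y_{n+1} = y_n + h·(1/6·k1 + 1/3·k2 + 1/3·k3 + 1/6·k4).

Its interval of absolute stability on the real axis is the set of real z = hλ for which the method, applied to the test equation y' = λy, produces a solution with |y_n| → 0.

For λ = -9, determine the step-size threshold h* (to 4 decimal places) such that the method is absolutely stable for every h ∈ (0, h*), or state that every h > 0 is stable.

Set f=λy, z=hλ:
  order 4, 4-stage ⇒ R(z)=1+z+z^2/2+z^3/6+z^4/24
  (e.g. R(-0.58)=0.56040, |R|=0.56040)

Need |R(x)|<1, x<0.
x=-0.58: |R|=0.5604
|R(-1.47)|=0.2756 |R(-0.52)|=0.5948
Bisect:
  x_lo=-3.1853 |R|=1.7906  x_hi=-0.1033 |R|=0.9018
  mid=-1.64429 |R|=0.27119 →hi
  mid=-2.41478 |R|=0.57074 →hi
  mid=-2.80003 |R|=1.02244 →lo
  mid=-2.60740 |R|=0.76329 →hi
  mid=-2.70372 |R|=0.88381 →hi
  mid=-2.75187 |R|=0.95077 →hi
  mid=-2.77595 |R|=0.98600 →hi
  mid=-2.78799 |R|=1.00407 →lo
  mid=-2.78197 |R|=0.99500 →hi
  mid=-2.78498 |R|=0.99952 →hi
  ...
  [-2.78535,-2.78517] ⇒ x*=-2.7853
Stable set (-2.7853, 0).

(-2.7853,0); λ=-9 ⇒ h* = 0.3095.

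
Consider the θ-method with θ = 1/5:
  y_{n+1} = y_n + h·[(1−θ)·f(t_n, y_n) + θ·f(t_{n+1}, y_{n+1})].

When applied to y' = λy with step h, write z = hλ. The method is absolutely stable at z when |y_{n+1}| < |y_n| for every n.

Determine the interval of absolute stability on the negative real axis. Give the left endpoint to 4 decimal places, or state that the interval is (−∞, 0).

Test eqn y'=λy, z=hλ:
  y_{n+1} = y_n + z·[4/5·y_n + 1/5·y_{n+1}] ⇒ (1 − 1/5z)y_{n+1} = (1 + 4/5z)y_n
  ⇒ R(z) = (1 + 4/5z)/(1 − 1/5z).

Solve |R(x)|<1 on ℝ⁻.
x=-1.59: |R|=0.2064
R=−1: 1+4/5x = −1+1/5x ⇒ -3/5x=2 ⇒ x=2/(-3/5)=-3.3333
Confirm numerically:
  x=-3.086: |R|=0.90824 <1
  x=-2.262: |R|=0.55742 <1
  x=-1.991: |R|=0.42397 <1
  x=-1.591: |R|=0.20695 <1
  x=-3.851: |R|=1.17546 >1
  x=-3.846: |R|=1.17386 >1
  x=-3.650: |R|=1.10983 >1
So |R|<1 on (-3.3333, 0).

z∈(-3.3333,0).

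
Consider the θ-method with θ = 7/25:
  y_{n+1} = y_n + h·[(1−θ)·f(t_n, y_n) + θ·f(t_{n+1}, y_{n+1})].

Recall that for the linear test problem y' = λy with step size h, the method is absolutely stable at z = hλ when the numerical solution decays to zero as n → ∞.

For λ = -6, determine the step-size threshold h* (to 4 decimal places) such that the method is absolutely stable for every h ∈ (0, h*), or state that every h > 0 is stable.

(-4.5455,0); λ=-6 ⇒ h* = (50/11)/6 = 0.7576.

Test eqn y'=λy, z=hλ:
  y_{n+1} = y_n + z·[18/25·y_n + 7/25·y_{n+1}] ⇒ (1 − 7/25z)y_{n+1} = (1 + 18/25z)y_n
  ⇒ R(z) = (1 + 18/25z)/(1 − 7/25z).

Solve |R(x)|<1 on ℝ⁻.
x=-1.11: |R|=0.1532
R=−1: 1+18/25x = −1+7/25x ⇒ -11/25x=2 ⇒ x=2/(-11/25)=-4.5455
Confirm numerically:
  x=-3.784: |R|=0.83732 <1
  x=-3.052: |R|=0.64567 <1
  x=-2.434: |R|=0.44750 <1
  x=-2.042: |R|=0.29918 <1
  x=-5.065: |R|=1.09453 >1
  x=-4.759: |R|=1.04028 >1
Stable set (-4.5455, 0).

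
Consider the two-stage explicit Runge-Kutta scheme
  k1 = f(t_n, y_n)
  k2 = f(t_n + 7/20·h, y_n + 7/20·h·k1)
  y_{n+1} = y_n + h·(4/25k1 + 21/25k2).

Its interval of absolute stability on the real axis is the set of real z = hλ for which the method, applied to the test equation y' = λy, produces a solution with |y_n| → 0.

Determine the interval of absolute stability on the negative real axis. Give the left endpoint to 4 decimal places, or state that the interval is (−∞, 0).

z∈(-3.4014,0).

Set f=λy, z=hλ:
  k1=λy_n ⇒ h·k1=z·y_n;  k2=λ(1+7/20z)y_n ⇒ h·k2=z(1+7/20z)y_n
  y_{n+1}/y_n = 1 + 4/25z + 21/25z(1+7/20z) = 1 + z + 147/500z²
  Hence R(z) = 1 + z + 147/500z².

Find x<0 with |R(x)|<1.
x=-0.78: |R|=0.3989
R=1: x+147/500x²=0 ⇒ x=−500/147=-3.4014; min R=1−1/(4·147/500)=0.1497>−1
Confirm numerically:
  x=-3.179: |R|=0.79218 <1
  x=-2.300: |R|=0.25526 <1
  x=-2.132: |R|=0.20435 <1
  x=-1.689: |R|=0.14970 <1
  x=-3.998: |R|=1.70130 >1
  x=-3.517: |R|=1.11957 >1
  x=-3.460: |R|=1.05965 >1
Interval (-3.4014, 0).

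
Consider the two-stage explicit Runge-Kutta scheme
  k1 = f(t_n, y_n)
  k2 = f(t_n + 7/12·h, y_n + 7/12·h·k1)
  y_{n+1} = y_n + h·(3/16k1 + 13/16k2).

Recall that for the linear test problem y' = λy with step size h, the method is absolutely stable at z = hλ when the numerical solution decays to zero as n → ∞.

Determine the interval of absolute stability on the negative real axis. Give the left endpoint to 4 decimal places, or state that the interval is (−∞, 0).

Set f=λy, z=hλ:
  k1=λy_n ⇒ h·k1=z·y_n;  k2=λ(1+7/12z)y_n ⇒ h·k2=z(1+7/12z)y_n
  y_{n+1}/y_n = 1 + 3/16z + 13/16z(1+7/12z) = 1 + z + 91/192z²
  Hence R(z) = 1 + z + 91/192z².

Find x<0 with |R(x)|<1.
x=-0.6: |R|=0.5706
R=1: x+91/192x²=0 ⇒ x=−192/91=-2.1099; min R=1−1/(4·91/192)=0.4725>−1
Confirm numerically:
  x=-1.825: |R|=0.75358 <1
  x=-1.751: |R|=0.70216 <1
  x=-1.404: |R|=0.53027 <1
  x=-2.546: |R|=1.52625 >1
  x=-2.323: |R|=1.23464 >1
  x=-2.240: |R|=1.13813 >1
So |R|<1 on (-2.1099, 0).

(-2.1099, 0).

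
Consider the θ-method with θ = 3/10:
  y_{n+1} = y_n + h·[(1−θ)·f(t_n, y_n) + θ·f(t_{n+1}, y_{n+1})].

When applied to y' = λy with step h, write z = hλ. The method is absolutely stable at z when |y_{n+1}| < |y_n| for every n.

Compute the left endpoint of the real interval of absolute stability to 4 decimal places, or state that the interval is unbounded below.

Test eqn y'=λy, z=hλ:
  y_{n+1} = y_n + z·[7/10·y_n + 3/10·y_{n+1}] ⇒ (1 − 3/10z)y_{n+1} = (1 + 7/10z)y_n
  R(z) = (1 + 7/10z)/(1 − 3/10z).

Need |R(x)|<1, x<0.
x=-1.4: |R|=0.0141
R=−1: 1+7/10x = −1+3/10x ⇒ -2/5x=2 ⇒ x=2/(-2/5)=-5.0000
Confirm numerically:
  x=-4.180: |R|=0.85448 <1
  x=-2.502: |R|=0.42922 <1
  x=-2.286: |R|=0.35603 <1
  x=-5.362: |R|=1.05551 >1
  x=-5.163: |R|=1.02558 >1
  x=-5.138: |R|=1.02172 >1
Interval (-5.0000, 0).

left endpoint -5.0000.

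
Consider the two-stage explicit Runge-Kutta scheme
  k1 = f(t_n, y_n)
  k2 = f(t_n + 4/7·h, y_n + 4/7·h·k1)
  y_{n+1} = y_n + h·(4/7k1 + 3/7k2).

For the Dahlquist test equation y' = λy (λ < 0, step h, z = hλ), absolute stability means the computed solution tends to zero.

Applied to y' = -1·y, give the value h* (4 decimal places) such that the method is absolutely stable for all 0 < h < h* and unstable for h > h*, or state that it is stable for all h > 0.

(-4.0833,0); λ=-1 ⇒ h* = (49/12)/1 = 4.0833.

Test eqn y'=λy, z=hλ:
  k1=λy_n ⇒ h·k1=z·y_n;  k2=λ(1+4/7z)y_n ⇒ h·k2=z(1+4/7z)y_n
  y_{n+1}/y_n = 1 + 4/7z + 3/7z(1+4/7z) = 1 + z + 12/49z²
  R(z) = 1 + z + 12/49z².

Find x<0 with |R(x)|<1.
x=-1.12: |R|=0.1872
R=1: x+12/49x²=0 ⇒ x=−49/12=-4.0833; min R=1−1/(4·12/49)=-0.0208>−1
Confirm numerically:
  x=-3.305: |R|=0.37003 <1
  x=-3.212: |R|=0.31460 <1
  x=-2.668: |R|=0.07524 <1
  x=-4.312: |R|=1.24147 >1
  x=-4.281: |R|=1.20724 >1
  x=-4.256: |R|=1.17997 >1
So |R|<1 on (-4.0833, 0).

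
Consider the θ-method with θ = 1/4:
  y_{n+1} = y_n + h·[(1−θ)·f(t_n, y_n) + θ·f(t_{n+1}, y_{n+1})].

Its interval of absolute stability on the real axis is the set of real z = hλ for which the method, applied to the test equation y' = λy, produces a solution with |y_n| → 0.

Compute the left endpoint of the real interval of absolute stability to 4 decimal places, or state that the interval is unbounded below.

left endpoint -4.0000.

Set f=λy, z=hλ:
  y_{n+1} = y_n + z·[3/4·y_n + 1/4·y_{n+1}] ⇒ (1 − 1/4z)y_{n+1} = (1 + 3/4z)y_n
  R(z) = (1 + 3/4z)/(1 − 1/4z).

Find x<0 with |R(x)|<1.
x=-0.54: |R|=0.5242
R=−1: 1+3/4x = −1+1/4x ⇒ -1/2x=2 ⇒ x=2/(-1/2)=-4.0000
Confirm numerically:
  x=-3.396: |R|=0.83667 <1
  x=-3.341: |R|=0.82046 <1
  x=-2.986: |R|=0.70971 <1
  x=-4.411: |R|=1.09773 >1
  x=-4.202: |R|=1.04926 >1
  x=-4.099: |R|=1.02445 >1
Stable set (-4.0000, 0).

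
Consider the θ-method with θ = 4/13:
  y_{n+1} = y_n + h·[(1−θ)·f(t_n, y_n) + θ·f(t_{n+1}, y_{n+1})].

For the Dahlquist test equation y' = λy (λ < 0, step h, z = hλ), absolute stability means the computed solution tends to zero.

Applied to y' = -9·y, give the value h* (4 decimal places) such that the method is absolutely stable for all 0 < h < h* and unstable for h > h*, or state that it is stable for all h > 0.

(-5.2000,0); λ=-9 ⇒ h* = (26/5)/9 = 0.5778.

On y'=λy, z=hλ:
  y_{n+1} = y_n + z·[9/13·y_n + 4/13·y_{n+1}] ⇒ (1 − 4/13z)y_{n+1} = (1 + 9/13z)y_n
  R(z) = (1 + 9/13z)/(1 − 4/13z).

Need |R(x)|<1, x<0.
x=-0.54: |R|=0.5369
R=−1: 1+9/13x = −1+4/13x ⇒ -5/13x=2 ⇒ x=2/(-5/13)=-5.2000
Confirm numerically:
  x=-5.073: |R|=0.98093 <1
  x=-3.912: |R|=0.77520 <1
  x=-3.554: |R|=0.69760 <1
  x=-3.473: |R|=0.67890 <1
  x=-5.773: |R|=1.07938 >1
  x=-5.486: |R|=1.04092 >1
Stable set (-5.2000, 0).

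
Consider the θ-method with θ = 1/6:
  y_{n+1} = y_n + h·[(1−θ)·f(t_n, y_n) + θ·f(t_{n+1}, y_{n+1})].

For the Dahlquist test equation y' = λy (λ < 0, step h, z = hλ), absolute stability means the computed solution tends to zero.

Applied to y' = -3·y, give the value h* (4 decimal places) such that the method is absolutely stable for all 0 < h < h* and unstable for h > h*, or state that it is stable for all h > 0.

Set f=λy, z=hλ:
  y_{n+1} = y_n + z·[5/6·y_n + 1/6·y_{n+1}] ⇒ (1 − 1/6z)y_{n+1} = (1 + 5/6z)y_n
  so R(z) = (1 + 5/6z)/(1 − 1/6z).

Find x<0 with |R(x)|<1.
x=-0.88: |R|=0.2326
R=−1: 1+5/6x = −1+1/6x ⇒ -2/3x=2 ⇒ x=2/(-2/3)=-3.0000
Confirm numerically:
  x=-2.322: |R|=0.67412 <1
  x=-2.203: |R|=0.61136 <1
  x=-1.516: |R|=0.21022 <1
  x=-3.577: |R|=1.24099 >1
  x=-3.347: |R|=1.14850 >1
  x=-3.174: |R|=1.07587 >1
Interval (-3.0000, 0).

(-3.0000,0); λ=-3 ⇒ h* = (3)/3 = 1.0000.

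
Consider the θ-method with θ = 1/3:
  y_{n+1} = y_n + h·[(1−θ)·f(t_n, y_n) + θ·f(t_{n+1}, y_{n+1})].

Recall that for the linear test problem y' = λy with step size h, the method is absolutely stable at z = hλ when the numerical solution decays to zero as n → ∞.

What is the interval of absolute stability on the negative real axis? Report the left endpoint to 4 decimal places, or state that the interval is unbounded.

With y'=λy (z=hλ):
  y_{n+1} = y_n + z·[2/3·y_n + 1/3·y_{n+1}] ⇒ (1 − 1/3z)y_{n+1} = (1 + 2/3z)y_n
  so R(z) = (1 + 2/3z)/(1 − 1/3z).

Boundary: |R(x)|=1, x<0.
x=-0.53: |R|=0.5496
R=−1: 1+2/3x = −1+1/3x ⇒ -1/3x=2 ⇒ x=2/(-1/3)=-6.0000
Confirm numerically:
  x=-5.760: |R|=0.97260 <1
  x=-3.983: |R|=0.71116 <1
  x=-3.241: |R|=0.55792 <1
  x=-6.540: |R|=1.05660 >1
  x=-6.510: |R|=1.05363 >1
So |R|<1 on (-6.0000, 0).

(-6.0000, 0).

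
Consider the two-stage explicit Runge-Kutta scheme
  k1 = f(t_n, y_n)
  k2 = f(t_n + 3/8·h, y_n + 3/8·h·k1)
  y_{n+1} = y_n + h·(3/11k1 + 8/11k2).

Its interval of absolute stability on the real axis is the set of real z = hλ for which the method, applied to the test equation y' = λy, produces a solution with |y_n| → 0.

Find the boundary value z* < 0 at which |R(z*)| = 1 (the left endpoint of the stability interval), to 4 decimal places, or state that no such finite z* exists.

On y'=λy, z=hλ:
  k1=λy_n ⇒ h·k1=z·y_n;  k2=λ(1+3/8z)y_n ⇒ h·k2=z(1+3/8z)y_n
  y_{n+1}/y_n = 1 + 3/11z + 8/11z(1+3/8z) = 1 + z + 3/11z²
  so R(z) = 1 + z + 3/11z².

Boundary: |R(x)|=1, x<0.
x=-1.18: |R|=0.1997
R=1: x+3/11x²=0 ⇒ x=−11/3=-3.6667; min R=1−1/(4·3/11)=0.0833>−1
Confirm numerically:
  x=-3.353: |R|=0.71317 <1
  x=-3.345: |R|=0.70655 <1
  x=-3.156: |R|=0.56046 <1
  x=-1.606: |R|=0.09743 <1
  x=-4.207: |R|=1.61996 >1
  x=-4.174: |R|=1.57753 >1
Interval (-3.6667, 0).

z* = -3.6667.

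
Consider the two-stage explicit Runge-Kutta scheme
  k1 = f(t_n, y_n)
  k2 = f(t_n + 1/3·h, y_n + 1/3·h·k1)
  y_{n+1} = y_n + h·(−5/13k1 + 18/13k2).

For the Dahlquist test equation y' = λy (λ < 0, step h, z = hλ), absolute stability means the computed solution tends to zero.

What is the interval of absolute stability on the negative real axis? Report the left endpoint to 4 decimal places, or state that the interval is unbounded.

With y'=λy (z=hλ):
  k1=λy_n ⇒ h·k1=z·y_n;  k2=λ(1+1/3z)y_n ⇒ h·k2=z(1+1/3z)y_n
  y_{n+1}/y_n = 1 − 5/13z + 18/13z(1+1/3z) = 1 + z + 6/13z²
  so R(z) = 1 + z + 6/13z².

Find x<0 with |R(x)|<1.
x=-1.58: |R|=0.5722
R=1: x+6/13x²=0 ⇒ x=−13/6=-2.1667; min R=1−1/(4·6/13)=0.4583>−1
Confirm numerically:
  x=-1.944: |R|=0.80022 <1
  x=-1.546: |R|=0.55713 <1
  x=-1.110: |R|=0.45866 <1
  x=-1.000: |R|=0.46154 <1
  x=-2.556: |R|=1.45929 >1
  x=-2.220: |R|=1.05465 >1
Stable set (-2.1667, 0).

(-2.1667, 0).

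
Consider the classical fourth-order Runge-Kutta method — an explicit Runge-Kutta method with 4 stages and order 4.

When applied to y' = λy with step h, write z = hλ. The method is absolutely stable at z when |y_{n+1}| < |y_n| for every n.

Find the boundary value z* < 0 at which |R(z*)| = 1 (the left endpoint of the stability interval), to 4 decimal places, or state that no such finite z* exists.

With y'=λy (z=hλ):
  order 4, 4-stage ⇒ R(z)=1+z+z^2/2+z^3/6+z^4/24
  (e.g. R(-1.7)=0.27417, |R|=0.27417)

Solve |R(x)|<1 on ℝ⁻.
x=-1.7: |R|=0.2742
|R(-1.76)|=0.2800 |R(-1.22)|=0.3139 |R(-0.56)|=0.5716
Bisect:
  x_lo=-3.1670 |R|=1.7454  x_hi=-0.1334 |R|=0.8751
  mid=-1.65019 |R|=0.27140 →hi
  mid=-2.40858 |R|=0.56552 →hi
  mid=-2.78777 |R|=1.00374 →lo
  mid=-2.59817 |R|=0.75264 →hi
  mid=-2.69297 |R|=0.86950 →hi
  mid=-2.74037 |R|=0.93436 →hi
  mid=-2.76407 |R|=0.96847 →hi
  mid=-2.77592 |R|=0.98596 →hi
  mid=-2.78185 |R|=0.99482 →hi
  ...
  [-2.78536,-2.78518] ⇒ x*=-2.7853
Interval (-2.7853, 0).

left endpoint -2.7853.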